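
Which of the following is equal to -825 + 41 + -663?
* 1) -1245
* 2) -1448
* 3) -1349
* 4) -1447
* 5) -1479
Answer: 4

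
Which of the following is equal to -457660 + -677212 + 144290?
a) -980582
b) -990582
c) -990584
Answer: b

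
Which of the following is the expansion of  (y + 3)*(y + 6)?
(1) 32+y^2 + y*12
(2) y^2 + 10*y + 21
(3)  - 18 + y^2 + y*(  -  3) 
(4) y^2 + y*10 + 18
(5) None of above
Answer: 5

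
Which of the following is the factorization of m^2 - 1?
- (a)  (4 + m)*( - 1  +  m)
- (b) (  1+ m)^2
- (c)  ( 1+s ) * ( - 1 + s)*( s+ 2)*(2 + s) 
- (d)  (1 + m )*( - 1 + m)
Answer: d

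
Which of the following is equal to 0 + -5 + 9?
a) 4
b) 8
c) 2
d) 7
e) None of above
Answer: a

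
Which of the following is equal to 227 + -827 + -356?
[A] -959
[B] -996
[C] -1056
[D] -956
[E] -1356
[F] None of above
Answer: D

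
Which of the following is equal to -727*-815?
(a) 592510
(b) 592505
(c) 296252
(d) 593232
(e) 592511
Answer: b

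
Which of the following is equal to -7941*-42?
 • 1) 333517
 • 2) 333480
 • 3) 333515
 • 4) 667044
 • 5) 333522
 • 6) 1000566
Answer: 5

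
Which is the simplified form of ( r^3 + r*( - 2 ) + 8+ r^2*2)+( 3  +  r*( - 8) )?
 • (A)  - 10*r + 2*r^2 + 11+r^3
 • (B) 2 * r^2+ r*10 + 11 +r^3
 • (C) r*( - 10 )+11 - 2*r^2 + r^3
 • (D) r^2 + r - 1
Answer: A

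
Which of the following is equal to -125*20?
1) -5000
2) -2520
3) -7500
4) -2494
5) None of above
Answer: 5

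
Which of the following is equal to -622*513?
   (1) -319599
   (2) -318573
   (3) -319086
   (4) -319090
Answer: 3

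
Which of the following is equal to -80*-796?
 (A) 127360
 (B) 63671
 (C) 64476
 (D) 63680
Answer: D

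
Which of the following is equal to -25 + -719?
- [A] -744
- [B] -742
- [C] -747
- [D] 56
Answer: A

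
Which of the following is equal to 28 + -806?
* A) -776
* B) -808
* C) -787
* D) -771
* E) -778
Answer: E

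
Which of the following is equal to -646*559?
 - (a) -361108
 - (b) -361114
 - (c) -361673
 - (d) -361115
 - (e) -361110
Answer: b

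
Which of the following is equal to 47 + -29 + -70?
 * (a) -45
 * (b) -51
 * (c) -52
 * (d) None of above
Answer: c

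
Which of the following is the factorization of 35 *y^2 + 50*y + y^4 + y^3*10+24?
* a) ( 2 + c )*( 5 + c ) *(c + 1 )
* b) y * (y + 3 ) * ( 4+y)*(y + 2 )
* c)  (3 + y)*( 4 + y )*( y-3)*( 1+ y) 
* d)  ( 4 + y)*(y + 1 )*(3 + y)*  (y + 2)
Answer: d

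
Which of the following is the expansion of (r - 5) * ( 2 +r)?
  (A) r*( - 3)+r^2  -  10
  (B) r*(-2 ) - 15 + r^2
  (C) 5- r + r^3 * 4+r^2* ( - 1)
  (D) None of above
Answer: A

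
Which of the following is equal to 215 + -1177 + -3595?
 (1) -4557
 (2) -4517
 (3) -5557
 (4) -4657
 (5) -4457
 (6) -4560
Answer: 1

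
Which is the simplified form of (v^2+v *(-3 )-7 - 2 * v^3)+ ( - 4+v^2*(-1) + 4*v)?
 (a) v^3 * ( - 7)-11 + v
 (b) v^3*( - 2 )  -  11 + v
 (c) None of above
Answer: b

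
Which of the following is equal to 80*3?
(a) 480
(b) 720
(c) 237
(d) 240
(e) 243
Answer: d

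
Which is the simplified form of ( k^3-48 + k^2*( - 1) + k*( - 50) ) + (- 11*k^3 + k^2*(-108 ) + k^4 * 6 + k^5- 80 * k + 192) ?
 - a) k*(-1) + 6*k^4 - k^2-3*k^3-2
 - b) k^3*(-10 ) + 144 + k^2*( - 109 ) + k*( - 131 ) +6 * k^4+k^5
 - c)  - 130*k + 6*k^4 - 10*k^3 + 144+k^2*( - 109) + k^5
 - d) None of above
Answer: c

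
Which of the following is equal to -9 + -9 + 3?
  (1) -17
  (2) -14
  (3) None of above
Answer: 3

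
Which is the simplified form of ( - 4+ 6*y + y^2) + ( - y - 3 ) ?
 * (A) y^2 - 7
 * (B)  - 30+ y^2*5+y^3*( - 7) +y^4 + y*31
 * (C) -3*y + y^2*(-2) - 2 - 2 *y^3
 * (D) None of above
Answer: D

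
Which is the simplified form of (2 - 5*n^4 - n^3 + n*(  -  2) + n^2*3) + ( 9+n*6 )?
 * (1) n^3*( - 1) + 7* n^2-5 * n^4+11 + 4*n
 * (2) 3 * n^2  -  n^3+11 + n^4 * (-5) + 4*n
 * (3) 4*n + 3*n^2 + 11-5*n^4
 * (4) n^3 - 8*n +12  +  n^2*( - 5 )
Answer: 2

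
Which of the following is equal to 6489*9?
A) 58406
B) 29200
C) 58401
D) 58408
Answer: C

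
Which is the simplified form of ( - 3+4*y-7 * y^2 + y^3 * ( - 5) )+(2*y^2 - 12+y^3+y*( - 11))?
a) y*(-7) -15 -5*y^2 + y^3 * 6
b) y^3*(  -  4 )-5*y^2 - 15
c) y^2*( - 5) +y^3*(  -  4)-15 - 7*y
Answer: c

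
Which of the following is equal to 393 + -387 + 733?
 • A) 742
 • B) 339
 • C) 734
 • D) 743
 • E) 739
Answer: E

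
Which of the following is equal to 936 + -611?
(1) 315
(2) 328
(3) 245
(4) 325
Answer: 4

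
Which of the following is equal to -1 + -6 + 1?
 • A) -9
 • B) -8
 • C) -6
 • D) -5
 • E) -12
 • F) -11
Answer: C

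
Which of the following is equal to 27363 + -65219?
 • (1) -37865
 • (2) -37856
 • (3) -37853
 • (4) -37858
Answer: 2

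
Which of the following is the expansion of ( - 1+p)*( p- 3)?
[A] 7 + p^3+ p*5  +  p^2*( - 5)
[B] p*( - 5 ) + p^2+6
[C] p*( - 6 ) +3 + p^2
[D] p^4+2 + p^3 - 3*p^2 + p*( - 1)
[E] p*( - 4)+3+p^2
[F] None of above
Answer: E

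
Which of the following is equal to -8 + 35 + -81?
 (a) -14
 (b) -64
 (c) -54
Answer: c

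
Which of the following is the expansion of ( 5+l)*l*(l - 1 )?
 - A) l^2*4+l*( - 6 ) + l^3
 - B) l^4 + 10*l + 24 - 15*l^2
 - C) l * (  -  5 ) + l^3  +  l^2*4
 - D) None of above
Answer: C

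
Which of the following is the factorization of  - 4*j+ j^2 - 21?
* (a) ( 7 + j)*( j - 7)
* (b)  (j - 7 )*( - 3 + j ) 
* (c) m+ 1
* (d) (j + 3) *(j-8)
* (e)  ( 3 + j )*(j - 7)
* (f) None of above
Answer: e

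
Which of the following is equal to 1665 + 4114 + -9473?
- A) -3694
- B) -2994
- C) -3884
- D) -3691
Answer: A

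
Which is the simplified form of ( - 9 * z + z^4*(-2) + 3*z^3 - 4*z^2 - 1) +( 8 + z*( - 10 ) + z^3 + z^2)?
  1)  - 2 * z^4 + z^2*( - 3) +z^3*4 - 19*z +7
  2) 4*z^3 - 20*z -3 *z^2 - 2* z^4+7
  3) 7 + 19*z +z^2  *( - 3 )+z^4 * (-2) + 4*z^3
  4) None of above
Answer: 1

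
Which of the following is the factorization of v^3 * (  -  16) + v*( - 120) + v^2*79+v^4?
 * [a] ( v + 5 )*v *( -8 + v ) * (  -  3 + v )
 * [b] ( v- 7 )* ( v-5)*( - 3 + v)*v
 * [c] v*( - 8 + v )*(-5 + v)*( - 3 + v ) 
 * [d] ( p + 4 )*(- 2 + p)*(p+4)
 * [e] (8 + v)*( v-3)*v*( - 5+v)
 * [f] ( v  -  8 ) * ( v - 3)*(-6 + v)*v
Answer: c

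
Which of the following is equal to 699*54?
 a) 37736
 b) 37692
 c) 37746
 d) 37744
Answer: c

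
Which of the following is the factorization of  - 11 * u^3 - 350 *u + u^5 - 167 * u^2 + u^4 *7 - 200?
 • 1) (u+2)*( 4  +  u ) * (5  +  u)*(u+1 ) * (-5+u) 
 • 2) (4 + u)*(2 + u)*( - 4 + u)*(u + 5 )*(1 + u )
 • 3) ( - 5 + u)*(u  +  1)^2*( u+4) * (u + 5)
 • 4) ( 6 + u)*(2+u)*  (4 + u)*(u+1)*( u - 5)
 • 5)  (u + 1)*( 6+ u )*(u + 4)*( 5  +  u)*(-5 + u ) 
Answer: 1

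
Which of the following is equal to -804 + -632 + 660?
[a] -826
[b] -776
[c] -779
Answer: b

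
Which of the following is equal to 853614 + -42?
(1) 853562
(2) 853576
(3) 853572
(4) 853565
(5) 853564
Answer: 3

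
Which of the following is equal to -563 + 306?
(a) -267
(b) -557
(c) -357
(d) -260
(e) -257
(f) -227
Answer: e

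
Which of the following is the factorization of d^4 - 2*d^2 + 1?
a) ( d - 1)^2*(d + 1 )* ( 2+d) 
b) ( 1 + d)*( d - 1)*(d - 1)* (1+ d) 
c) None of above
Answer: b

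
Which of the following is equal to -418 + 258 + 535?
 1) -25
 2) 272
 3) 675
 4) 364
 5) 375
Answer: 5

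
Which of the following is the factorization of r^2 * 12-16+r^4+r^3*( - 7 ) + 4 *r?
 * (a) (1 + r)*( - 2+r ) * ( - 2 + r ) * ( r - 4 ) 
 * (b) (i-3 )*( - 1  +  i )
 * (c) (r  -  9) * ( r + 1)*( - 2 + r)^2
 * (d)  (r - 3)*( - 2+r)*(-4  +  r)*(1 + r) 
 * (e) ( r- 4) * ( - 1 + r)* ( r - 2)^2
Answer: a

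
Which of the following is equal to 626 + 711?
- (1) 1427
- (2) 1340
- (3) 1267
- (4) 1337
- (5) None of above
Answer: 4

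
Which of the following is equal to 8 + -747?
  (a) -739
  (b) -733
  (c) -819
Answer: a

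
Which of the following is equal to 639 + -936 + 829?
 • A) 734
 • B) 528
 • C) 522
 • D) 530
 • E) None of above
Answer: E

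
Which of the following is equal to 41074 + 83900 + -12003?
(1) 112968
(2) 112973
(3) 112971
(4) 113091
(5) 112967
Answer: 3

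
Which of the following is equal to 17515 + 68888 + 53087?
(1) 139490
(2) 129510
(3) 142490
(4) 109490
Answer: 1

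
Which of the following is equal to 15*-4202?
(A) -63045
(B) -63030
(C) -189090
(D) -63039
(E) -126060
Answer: B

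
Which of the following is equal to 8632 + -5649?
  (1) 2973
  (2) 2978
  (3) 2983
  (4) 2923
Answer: 3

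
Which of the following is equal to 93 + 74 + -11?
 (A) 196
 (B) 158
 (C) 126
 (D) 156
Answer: D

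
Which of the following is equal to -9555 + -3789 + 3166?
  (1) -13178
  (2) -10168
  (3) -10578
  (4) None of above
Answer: 4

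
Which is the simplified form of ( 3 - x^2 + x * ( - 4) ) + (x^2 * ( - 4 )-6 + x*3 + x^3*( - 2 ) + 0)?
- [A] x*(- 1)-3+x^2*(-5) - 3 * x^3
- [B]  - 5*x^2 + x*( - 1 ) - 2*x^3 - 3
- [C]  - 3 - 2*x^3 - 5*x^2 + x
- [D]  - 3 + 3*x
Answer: B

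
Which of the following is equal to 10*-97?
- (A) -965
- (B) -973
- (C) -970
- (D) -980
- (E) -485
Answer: C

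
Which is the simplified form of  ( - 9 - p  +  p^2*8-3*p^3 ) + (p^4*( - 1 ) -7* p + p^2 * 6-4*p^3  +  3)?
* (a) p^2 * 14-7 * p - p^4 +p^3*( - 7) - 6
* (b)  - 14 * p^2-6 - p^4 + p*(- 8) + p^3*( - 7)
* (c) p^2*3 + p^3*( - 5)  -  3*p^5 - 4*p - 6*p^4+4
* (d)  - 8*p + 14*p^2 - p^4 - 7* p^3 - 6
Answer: d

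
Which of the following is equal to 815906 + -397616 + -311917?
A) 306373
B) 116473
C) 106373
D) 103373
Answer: C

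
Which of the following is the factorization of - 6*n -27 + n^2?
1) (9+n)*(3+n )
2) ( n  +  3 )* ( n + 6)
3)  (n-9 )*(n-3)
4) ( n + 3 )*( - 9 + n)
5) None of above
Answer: 4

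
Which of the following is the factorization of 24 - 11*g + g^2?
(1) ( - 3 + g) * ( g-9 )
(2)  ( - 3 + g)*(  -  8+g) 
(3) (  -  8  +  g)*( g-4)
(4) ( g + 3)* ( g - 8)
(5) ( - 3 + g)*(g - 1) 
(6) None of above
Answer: 2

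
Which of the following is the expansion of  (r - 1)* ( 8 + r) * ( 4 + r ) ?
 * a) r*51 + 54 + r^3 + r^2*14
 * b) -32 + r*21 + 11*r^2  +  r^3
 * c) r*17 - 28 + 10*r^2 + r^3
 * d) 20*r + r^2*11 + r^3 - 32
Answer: d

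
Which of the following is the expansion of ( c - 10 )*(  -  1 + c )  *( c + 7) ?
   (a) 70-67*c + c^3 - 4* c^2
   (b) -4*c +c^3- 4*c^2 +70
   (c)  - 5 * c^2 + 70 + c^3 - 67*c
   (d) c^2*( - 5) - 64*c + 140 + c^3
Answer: a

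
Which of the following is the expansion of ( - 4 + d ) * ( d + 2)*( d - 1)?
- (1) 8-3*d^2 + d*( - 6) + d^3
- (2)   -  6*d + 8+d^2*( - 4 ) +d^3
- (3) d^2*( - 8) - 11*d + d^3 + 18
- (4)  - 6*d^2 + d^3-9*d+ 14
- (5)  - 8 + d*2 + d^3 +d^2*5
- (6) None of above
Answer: 1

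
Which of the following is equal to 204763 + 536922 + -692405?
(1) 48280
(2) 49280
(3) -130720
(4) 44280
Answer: 2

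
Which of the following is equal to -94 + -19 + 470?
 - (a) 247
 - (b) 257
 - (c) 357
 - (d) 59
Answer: c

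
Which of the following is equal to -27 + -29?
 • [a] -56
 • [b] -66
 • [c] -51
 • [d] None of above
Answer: a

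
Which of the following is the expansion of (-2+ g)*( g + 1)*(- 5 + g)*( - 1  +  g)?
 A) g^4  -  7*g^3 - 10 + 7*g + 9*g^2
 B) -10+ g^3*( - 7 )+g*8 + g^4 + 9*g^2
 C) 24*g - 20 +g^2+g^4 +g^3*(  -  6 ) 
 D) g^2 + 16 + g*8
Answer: A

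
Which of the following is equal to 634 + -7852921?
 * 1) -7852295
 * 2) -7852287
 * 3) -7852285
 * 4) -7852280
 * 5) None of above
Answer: 2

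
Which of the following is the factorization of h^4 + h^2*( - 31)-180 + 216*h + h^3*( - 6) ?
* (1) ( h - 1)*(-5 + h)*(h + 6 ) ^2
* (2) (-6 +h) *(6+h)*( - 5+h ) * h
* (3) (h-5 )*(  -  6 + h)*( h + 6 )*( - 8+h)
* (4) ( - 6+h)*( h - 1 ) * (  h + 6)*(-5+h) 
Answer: 4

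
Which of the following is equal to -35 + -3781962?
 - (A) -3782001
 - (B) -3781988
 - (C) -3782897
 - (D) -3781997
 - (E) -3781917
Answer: D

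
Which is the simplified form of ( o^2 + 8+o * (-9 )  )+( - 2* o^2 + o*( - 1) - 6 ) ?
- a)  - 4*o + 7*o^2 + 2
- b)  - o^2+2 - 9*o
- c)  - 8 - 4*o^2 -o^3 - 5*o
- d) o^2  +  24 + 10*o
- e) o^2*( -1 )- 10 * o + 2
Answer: e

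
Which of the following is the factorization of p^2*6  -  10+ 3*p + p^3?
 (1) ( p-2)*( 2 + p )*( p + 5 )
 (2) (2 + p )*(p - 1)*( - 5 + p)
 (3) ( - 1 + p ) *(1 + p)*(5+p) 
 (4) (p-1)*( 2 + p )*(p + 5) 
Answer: 4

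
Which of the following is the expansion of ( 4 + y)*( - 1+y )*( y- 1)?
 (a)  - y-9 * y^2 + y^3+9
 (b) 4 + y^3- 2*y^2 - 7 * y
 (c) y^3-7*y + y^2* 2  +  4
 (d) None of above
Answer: c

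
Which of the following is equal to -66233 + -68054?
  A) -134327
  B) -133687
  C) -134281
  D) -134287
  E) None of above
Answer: D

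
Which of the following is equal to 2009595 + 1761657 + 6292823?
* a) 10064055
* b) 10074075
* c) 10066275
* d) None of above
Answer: d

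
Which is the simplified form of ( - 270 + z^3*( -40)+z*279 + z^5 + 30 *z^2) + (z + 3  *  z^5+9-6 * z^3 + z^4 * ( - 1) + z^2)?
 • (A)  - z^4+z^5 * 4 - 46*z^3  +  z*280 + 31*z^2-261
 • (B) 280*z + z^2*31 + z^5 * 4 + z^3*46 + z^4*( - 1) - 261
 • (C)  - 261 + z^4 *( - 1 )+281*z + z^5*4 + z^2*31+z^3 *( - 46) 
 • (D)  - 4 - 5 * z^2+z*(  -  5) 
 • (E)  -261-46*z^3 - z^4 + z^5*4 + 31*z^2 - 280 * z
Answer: A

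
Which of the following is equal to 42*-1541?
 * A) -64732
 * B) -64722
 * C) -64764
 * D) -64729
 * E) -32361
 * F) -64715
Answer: B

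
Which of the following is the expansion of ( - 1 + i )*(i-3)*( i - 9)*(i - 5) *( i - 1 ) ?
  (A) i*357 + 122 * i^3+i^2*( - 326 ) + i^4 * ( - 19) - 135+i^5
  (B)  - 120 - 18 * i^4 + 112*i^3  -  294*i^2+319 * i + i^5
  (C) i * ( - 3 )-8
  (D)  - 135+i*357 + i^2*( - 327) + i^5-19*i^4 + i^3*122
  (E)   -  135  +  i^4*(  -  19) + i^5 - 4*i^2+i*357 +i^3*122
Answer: A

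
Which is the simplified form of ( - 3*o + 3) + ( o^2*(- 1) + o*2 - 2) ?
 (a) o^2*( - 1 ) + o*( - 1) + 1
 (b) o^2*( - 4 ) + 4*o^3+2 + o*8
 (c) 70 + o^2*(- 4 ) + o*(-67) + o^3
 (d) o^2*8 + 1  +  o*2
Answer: a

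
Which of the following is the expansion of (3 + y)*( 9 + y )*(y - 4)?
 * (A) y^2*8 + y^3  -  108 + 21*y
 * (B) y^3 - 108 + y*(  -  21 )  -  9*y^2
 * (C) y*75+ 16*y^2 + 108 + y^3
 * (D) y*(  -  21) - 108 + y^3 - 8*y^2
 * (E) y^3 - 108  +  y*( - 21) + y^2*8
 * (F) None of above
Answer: E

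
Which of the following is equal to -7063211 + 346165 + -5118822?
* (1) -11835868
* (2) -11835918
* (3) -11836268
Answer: 1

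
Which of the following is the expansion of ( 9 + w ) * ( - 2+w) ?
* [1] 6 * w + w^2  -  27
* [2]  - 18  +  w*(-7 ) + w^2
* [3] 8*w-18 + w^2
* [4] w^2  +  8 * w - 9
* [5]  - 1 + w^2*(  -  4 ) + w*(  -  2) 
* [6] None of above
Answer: 6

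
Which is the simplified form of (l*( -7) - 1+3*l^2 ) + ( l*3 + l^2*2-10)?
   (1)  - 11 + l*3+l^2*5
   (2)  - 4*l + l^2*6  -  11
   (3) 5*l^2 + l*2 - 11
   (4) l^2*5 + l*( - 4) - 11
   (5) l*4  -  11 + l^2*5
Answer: 4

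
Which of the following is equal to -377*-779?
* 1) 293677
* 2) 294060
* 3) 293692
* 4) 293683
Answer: 4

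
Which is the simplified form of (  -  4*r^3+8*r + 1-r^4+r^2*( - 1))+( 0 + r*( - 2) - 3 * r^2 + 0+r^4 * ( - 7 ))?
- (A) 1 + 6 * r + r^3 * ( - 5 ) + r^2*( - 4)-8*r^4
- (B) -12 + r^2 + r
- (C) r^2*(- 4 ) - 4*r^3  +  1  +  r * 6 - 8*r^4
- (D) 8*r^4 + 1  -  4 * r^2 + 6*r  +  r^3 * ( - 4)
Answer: C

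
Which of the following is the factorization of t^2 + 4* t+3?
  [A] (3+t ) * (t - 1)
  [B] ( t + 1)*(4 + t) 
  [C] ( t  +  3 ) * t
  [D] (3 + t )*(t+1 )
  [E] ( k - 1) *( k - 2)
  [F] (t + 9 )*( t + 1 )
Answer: D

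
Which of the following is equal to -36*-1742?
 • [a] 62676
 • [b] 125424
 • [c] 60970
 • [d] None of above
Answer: d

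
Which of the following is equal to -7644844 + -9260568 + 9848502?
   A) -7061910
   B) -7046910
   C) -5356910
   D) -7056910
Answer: D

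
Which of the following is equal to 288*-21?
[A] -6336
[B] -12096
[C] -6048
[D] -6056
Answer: C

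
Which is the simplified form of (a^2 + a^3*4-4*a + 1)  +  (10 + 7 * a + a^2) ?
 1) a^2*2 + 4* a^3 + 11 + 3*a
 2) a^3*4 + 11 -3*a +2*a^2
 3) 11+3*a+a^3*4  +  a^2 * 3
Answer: 1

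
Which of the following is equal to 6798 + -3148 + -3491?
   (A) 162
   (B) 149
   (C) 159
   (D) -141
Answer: C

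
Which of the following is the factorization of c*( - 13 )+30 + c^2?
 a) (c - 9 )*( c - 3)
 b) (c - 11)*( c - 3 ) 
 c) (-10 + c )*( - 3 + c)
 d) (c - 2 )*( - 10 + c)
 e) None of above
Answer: c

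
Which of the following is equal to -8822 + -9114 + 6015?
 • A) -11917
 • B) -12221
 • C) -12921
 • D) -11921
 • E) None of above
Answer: D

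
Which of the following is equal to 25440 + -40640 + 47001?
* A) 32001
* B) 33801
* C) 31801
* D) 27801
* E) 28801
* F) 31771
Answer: C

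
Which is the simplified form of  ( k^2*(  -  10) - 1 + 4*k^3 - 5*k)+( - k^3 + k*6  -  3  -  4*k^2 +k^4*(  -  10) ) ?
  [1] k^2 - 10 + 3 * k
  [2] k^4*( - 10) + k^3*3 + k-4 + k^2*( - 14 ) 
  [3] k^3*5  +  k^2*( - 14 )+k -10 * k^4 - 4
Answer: 2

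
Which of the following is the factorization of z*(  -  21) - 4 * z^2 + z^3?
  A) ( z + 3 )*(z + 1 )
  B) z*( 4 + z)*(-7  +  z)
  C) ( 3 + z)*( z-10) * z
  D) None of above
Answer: D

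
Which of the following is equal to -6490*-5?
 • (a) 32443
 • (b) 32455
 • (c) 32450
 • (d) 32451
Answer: c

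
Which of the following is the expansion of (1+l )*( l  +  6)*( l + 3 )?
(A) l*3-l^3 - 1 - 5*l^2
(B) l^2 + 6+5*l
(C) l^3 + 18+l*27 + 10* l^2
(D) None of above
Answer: C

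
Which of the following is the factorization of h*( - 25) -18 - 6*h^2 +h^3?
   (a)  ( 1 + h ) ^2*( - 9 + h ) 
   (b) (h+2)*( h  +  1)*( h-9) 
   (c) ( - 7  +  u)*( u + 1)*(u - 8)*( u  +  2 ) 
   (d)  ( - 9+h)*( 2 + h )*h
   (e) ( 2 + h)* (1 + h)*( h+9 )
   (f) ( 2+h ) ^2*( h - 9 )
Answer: b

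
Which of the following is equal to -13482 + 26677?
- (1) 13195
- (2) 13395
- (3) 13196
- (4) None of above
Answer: 1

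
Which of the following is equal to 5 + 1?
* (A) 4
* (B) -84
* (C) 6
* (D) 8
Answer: C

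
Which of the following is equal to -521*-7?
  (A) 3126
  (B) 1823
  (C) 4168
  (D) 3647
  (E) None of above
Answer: D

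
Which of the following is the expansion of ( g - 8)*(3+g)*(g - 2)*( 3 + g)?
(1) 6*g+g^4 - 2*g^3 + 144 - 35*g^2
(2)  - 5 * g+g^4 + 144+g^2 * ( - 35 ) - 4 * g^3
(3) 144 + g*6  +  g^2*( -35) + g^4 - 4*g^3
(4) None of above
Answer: 3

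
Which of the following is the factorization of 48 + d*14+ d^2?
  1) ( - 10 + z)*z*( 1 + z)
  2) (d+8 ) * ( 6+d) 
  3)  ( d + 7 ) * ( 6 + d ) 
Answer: 2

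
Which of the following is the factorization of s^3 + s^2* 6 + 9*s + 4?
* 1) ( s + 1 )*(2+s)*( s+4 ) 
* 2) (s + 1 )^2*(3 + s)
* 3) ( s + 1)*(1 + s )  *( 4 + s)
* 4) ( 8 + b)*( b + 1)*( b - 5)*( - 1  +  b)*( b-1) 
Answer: 3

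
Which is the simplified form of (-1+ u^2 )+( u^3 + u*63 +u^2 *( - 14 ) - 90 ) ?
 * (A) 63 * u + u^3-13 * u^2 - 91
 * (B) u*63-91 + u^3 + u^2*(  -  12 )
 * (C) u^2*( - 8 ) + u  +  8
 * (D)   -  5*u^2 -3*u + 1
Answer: A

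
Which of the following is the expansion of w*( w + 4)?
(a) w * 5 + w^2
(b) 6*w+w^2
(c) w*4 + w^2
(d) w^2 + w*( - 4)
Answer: c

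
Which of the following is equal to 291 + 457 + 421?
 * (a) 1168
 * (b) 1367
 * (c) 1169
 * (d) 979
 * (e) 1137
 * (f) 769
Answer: c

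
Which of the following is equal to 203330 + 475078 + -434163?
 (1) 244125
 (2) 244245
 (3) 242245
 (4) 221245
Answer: 2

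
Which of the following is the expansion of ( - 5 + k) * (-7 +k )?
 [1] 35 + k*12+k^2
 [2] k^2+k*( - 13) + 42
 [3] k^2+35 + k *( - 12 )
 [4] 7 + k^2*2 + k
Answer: 3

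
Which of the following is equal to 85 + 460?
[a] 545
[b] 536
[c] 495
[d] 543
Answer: a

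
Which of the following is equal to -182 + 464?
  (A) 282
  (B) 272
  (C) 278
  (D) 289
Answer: A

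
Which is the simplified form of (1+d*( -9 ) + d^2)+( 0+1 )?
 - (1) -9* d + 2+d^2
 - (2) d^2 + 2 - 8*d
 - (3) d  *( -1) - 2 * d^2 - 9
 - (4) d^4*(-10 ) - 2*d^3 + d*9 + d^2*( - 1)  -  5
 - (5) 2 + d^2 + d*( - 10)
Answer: 1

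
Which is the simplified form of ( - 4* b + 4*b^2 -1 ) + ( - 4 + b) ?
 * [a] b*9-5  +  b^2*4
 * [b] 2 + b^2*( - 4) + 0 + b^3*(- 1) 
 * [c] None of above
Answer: c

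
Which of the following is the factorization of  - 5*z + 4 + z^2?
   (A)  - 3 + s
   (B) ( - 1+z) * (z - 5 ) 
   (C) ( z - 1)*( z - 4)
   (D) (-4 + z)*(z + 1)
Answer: C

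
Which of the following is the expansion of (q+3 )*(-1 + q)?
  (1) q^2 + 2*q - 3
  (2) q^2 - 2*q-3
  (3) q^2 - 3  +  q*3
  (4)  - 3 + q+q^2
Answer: 1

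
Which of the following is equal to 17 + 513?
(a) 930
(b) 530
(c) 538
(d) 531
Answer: b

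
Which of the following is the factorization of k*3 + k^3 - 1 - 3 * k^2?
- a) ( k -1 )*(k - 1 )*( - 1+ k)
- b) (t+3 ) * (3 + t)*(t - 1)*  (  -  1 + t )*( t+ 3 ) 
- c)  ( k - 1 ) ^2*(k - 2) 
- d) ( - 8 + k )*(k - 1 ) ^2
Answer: a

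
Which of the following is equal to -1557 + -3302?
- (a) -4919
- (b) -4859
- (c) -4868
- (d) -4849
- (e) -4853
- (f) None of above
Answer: b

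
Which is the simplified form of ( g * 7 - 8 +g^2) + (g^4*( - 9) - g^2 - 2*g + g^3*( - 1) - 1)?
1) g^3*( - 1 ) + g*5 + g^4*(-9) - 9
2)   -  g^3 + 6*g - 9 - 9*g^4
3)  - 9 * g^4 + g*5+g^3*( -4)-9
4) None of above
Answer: 1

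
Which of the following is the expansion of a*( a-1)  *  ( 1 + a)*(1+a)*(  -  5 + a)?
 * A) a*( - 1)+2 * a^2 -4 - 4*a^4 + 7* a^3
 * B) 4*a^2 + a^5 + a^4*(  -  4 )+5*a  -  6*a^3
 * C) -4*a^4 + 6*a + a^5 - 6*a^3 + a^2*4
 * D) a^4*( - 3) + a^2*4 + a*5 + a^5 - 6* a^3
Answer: B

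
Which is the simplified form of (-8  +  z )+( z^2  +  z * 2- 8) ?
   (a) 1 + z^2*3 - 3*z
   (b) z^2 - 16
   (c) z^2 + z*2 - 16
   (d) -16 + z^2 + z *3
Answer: d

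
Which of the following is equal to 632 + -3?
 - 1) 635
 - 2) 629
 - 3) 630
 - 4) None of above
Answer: 2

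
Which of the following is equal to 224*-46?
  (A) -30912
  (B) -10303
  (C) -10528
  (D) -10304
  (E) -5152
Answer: D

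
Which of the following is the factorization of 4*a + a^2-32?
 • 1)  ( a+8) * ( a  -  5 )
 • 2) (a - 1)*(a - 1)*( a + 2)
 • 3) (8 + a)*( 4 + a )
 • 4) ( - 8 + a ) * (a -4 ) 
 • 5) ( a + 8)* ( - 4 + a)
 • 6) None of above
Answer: 5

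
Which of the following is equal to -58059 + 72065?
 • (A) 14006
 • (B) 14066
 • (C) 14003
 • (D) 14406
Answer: A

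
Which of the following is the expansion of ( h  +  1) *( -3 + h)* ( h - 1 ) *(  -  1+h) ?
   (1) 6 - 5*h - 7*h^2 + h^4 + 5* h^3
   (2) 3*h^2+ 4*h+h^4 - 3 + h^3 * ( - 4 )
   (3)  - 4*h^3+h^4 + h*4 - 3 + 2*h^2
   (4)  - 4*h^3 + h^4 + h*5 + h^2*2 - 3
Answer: 3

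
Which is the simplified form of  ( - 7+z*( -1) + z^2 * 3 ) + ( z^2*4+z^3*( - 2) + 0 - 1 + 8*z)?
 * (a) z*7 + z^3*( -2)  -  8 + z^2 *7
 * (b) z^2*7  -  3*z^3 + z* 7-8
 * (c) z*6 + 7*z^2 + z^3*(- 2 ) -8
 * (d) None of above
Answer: a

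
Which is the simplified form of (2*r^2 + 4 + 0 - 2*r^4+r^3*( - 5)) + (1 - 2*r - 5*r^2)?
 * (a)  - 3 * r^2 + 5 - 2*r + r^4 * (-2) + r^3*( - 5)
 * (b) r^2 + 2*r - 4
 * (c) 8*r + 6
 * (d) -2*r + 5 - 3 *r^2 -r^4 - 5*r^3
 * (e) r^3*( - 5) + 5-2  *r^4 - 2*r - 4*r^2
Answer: a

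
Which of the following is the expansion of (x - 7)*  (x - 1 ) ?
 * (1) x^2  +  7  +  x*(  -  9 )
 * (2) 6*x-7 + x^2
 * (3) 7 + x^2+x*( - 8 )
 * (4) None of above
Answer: 3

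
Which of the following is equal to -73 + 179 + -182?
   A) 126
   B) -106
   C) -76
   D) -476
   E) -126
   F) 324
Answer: C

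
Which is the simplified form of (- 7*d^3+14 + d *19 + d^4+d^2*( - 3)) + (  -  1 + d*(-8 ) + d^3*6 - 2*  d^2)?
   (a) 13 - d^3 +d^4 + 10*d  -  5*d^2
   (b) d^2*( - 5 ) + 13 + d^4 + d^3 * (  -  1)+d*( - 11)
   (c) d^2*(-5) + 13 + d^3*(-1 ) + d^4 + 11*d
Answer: c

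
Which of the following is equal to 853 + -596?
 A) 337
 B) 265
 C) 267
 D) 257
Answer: D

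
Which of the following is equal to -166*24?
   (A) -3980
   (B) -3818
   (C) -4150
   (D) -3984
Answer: D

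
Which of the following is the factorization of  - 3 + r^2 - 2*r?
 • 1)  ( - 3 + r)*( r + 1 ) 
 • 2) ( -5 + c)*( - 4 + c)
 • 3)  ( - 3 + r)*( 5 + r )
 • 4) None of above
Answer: 1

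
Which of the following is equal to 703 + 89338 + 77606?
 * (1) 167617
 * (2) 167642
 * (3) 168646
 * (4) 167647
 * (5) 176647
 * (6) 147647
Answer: 4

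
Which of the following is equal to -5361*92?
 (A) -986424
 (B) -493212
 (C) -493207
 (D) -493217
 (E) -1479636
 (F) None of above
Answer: B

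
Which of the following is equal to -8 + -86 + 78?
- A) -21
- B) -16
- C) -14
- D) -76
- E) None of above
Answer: B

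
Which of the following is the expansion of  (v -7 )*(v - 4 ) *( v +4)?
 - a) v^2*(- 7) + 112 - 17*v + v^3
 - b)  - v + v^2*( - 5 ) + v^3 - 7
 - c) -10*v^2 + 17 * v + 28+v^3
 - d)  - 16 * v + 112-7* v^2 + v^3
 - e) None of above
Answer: d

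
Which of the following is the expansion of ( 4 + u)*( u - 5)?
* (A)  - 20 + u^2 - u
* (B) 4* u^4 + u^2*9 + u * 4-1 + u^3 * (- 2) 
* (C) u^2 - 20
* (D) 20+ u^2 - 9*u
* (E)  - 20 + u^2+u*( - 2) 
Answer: A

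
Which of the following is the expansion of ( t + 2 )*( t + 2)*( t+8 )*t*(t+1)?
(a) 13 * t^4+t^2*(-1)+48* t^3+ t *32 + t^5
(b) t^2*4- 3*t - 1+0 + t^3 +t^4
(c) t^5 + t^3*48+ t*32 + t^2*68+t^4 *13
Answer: c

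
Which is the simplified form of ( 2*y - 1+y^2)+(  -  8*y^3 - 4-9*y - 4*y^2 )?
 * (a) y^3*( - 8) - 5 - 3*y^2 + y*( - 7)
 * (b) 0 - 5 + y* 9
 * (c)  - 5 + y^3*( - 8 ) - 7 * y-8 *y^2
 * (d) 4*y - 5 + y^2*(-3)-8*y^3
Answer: a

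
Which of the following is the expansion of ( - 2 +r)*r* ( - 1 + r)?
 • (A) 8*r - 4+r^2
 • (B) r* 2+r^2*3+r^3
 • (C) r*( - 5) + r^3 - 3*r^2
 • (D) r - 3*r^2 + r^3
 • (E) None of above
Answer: E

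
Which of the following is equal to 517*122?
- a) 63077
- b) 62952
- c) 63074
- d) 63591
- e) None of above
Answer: c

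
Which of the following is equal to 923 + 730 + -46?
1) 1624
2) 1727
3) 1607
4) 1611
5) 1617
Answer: 3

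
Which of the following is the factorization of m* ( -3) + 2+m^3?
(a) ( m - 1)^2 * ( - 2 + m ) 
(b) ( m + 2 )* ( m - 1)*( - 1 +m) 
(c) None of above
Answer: b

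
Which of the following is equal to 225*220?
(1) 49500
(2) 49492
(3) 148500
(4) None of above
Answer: 1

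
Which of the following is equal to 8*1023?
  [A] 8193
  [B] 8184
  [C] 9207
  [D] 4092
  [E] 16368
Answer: B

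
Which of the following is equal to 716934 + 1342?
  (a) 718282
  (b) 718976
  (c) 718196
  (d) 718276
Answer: d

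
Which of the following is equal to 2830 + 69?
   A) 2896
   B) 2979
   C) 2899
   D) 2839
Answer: C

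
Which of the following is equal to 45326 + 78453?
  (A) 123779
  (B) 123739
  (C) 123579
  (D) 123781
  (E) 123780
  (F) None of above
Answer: A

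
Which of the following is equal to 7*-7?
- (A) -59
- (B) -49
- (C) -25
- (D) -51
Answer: B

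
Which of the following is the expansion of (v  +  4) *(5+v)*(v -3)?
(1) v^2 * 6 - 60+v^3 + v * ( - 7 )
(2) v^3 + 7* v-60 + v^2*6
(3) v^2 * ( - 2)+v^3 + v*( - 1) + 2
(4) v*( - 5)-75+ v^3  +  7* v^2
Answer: 1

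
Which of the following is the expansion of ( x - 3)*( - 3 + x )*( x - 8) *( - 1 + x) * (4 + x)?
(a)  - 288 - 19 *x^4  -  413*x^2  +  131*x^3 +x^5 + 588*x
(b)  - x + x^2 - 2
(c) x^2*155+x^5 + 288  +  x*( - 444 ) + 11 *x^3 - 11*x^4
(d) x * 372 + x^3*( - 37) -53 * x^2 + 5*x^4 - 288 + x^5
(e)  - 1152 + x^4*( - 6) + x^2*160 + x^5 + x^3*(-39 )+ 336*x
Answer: c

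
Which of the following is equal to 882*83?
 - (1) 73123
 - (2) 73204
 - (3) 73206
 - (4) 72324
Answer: 3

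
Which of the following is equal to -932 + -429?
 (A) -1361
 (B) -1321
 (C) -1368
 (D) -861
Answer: A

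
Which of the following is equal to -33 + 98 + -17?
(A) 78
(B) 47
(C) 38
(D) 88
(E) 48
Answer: E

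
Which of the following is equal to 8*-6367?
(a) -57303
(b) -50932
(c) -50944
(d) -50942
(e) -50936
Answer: e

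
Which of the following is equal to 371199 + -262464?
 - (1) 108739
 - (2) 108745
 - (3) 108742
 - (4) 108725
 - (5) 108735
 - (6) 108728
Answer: 5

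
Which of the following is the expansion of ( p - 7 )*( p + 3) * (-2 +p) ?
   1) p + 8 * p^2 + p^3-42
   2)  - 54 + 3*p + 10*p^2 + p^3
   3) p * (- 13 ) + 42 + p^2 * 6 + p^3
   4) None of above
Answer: 4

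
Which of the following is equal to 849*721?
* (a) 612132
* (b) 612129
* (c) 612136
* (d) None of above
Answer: b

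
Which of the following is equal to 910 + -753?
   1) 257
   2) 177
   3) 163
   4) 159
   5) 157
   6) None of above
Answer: 5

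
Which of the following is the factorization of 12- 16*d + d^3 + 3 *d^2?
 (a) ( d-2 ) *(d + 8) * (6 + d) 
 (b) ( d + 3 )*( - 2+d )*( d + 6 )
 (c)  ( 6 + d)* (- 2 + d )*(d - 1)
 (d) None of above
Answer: c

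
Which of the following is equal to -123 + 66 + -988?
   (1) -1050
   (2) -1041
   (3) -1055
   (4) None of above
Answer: 4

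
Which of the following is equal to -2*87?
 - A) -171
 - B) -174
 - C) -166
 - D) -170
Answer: B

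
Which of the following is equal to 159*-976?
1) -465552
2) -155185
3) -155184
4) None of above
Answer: 3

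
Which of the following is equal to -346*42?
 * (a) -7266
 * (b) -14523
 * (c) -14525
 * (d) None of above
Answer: d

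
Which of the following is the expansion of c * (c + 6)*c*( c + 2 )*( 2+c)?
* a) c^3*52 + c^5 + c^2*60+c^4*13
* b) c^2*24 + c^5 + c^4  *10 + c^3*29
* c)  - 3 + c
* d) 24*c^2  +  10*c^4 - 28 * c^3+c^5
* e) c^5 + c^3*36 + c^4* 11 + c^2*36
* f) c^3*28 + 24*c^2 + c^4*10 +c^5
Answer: f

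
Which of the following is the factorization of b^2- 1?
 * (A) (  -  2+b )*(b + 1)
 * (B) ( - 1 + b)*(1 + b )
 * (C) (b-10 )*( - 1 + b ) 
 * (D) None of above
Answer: B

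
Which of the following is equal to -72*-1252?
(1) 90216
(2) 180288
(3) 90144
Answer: 3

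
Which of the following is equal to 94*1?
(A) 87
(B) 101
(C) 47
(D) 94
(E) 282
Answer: D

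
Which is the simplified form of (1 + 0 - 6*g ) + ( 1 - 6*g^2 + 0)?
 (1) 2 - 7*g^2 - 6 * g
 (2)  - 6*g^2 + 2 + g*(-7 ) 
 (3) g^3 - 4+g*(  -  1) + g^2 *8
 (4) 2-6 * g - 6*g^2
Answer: 4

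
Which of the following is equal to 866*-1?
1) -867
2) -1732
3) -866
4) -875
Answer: 3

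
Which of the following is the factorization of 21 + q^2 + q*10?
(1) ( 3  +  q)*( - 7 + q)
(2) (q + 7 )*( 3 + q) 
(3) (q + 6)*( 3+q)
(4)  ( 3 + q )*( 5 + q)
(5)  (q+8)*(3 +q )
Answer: 2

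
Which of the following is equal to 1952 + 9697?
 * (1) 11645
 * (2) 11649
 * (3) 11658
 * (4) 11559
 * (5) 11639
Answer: 2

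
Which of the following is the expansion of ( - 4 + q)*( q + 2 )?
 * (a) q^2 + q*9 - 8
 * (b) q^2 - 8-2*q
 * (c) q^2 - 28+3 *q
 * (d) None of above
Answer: b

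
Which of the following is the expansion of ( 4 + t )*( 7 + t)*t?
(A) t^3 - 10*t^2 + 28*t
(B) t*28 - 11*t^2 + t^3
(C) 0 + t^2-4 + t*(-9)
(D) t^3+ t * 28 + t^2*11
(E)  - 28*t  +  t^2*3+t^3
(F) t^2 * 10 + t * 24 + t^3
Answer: D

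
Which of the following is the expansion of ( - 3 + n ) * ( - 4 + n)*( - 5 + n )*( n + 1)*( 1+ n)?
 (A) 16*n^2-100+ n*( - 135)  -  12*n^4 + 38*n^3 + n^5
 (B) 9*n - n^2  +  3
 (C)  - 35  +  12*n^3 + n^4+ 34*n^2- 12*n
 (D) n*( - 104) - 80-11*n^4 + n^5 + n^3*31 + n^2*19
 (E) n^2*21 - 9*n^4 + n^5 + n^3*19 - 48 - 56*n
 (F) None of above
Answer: F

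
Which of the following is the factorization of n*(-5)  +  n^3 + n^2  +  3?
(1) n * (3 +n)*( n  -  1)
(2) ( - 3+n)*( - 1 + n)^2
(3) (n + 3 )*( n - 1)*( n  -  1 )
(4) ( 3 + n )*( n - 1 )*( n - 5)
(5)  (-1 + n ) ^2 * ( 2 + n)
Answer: 3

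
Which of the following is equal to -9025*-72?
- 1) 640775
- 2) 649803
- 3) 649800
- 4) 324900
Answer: 3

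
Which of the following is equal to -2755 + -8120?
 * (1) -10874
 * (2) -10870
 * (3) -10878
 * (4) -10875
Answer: 4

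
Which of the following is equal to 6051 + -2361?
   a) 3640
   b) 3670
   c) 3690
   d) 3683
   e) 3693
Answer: c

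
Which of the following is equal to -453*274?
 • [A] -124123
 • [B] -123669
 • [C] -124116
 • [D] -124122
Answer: D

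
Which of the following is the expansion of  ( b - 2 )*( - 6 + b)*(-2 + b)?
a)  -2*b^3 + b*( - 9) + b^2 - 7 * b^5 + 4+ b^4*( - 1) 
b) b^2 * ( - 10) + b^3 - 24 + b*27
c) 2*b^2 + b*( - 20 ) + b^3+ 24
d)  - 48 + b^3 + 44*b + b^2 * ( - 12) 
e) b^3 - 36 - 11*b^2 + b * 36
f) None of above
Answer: f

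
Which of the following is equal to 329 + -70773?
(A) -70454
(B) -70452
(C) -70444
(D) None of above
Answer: C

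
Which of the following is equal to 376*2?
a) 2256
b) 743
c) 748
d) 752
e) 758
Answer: d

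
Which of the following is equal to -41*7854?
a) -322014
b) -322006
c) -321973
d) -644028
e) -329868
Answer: a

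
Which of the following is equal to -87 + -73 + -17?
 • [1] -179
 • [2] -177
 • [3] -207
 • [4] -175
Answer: 2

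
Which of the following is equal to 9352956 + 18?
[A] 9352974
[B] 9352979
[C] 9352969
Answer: A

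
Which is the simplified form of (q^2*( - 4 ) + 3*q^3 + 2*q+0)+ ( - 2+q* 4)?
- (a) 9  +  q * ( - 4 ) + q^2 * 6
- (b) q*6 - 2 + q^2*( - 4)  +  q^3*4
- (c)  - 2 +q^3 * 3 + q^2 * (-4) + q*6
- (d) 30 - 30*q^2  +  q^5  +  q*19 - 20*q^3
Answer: c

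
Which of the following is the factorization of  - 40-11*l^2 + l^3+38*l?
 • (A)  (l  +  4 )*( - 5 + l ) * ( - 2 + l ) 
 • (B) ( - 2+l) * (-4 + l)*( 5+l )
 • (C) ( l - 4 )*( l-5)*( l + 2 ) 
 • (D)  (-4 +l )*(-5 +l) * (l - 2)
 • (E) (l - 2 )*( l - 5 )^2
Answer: D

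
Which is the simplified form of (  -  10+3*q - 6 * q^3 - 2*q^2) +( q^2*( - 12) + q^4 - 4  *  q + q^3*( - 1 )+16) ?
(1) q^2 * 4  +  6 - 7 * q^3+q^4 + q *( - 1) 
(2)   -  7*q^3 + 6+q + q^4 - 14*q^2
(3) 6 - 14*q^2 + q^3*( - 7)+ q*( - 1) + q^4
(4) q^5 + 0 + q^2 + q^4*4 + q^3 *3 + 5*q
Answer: 3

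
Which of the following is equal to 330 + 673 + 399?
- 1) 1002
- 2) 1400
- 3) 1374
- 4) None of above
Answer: 4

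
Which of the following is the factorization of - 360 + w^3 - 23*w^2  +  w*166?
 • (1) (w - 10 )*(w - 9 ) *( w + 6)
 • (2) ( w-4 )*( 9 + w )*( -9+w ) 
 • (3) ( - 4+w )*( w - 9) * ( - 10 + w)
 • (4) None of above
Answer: 3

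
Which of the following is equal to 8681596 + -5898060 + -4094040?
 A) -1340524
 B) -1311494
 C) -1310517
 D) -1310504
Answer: D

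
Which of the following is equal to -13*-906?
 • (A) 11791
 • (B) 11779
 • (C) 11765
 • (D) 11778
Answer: D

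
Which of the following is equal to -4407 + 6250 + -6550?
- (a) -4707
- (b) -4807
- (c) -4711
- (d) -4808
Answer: a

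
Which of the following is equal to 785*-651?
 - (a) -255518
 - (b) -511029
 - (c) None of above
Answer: c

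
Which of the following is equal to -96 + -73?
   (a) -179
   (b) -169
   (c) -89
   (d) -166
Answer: b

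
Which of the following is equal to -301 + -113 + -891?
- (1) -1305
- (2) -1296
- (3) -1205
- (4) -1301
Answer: 1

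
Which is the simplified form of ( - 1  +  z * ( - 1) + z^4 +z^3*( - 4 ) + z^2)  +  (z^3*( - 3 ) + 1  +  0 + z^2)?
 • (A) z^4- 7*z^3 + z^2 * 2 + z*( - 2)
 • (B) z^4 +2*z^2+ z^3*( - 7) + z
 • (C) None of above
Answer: C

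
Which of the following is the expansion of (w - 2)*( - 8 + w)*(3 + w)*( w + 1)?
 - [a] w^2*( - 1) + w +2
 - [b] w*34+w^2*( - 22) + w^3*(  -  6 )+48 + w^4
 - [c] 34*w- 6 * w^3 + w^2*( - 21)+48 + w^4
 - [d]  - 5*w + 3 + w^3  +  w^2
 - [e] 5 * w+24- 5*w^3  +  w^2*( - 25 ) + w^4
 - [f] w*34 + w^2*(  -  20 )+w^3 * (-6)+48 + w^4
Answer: c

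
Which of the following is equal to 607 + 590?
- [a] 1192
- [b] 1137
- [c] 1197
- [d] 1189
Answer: c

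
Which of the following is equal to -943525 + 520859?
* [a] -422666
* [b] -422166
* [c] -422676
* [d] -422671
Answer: a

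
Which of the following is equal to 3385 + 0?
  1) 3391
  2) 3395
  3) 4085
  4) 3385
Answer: 4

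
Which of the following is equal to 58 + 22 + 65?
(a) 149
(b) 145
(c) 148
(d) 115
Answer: b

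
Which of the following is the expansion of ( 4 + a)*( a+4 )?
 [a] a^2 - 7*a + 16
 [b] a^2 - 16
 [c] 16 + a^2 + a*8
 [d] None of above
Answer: c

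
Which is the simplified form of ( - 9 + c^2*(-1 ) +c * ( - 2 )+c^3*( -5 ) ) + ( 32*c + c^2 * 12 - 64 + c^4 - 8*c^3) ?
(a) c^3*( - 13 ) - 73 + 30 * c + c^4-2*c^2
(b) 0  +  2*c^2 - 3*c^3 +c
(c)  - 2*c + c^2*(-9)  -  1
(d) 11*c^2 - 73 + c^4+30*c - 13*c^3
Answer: d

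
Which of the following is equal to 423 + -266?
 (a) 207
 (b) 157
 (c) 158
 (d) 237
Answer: b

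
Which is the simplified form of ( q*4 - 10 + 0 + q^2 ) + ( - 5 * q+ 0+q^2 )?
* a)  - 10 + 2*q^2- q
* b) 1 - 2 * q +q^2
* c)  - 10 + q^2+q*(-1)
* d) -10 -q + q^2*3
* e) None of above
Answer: a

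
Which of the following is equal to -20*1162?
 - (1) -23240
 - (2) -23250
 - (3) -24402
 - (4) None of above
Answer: 1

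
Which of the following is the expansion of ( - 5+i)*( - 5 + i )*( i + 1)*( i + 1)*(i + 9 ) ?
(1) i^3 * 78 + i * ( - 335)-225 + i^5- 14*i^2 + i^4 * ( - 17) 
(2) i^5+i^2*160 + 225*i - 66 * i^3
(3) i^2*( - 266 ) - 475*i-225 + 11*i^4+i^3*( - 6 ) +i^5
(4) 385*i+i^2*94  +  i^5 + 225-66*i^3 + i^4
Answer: 4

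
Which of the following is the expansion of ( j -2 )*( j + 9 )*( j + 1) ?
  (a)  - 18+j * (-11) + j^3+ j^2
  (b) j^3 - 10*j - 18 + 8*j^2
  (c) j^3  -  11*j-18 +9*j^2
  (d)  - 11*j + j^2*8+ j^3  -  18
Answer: d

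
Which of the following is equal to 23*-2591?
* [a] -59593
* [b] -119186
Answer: a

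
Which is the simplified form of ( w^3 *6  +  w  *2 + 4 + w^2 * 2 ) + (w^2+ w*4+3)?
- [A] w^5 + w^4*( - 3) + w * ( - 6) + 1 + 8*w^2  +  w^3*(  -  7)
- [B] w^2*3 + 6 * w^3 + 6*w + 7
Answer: B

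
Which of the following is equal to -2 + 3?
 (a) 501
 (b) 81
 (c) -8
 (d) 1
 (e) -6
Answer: d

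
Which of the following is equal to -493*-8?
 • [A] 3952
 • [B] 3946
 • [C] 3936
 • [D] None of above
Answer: D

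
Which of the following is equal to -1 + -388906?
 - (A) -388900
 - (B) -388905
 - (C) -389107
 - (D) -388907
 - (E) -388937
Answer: D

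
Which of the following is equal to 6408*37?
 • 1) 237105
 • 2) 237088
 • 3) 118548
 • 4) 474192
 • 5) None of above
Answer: 5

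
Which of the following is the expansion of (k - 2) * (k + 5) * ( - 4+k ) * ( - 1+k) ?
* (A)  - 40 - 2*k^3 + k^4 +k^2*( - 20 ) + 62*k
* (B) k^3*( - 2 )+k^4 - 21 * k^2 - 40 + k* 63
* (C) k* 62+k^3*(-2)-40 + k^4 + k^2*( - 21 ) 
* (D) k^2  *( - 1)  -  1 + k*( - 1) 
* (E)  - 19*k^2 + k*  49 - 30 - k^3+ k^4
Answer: C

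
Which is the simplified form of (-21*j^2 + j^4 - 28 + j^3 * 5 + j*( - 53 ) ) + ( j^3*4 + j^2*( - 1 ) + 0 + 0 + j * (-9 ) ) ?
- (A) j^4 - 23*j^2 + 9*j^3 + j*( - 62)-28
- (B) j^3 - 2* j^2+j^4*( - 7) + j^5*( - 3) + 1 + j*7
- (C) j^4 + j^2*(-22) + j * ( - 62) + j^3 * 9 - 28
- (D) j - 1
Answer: C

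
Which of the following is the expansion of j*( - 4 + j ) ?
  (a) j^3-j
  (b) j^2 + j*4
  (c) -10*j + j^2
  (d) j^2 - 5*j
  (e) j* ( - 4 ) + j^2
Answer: e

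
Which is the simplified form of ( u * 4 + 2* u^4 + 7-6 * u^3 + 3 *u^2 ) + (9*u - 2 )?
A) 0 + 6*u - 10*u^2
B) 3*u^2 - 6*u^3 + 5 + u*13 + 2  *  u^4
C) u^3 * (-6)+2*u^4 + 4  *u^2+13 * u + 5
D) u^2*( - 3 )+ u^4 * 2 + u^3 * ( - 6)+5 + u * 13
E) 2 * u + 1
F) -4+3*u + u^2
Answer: B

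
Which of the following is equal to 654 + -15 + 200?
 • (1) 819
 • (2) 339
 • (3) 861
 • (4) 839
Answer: 4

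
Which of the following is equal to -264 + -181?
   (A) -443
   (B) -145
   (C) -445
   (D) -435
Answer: C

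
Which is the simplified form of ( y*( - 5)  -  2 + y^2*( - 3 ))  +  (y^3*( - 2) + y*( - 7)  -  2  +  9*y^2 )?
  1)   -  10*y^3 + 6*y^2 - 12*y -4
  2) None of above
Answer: 2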